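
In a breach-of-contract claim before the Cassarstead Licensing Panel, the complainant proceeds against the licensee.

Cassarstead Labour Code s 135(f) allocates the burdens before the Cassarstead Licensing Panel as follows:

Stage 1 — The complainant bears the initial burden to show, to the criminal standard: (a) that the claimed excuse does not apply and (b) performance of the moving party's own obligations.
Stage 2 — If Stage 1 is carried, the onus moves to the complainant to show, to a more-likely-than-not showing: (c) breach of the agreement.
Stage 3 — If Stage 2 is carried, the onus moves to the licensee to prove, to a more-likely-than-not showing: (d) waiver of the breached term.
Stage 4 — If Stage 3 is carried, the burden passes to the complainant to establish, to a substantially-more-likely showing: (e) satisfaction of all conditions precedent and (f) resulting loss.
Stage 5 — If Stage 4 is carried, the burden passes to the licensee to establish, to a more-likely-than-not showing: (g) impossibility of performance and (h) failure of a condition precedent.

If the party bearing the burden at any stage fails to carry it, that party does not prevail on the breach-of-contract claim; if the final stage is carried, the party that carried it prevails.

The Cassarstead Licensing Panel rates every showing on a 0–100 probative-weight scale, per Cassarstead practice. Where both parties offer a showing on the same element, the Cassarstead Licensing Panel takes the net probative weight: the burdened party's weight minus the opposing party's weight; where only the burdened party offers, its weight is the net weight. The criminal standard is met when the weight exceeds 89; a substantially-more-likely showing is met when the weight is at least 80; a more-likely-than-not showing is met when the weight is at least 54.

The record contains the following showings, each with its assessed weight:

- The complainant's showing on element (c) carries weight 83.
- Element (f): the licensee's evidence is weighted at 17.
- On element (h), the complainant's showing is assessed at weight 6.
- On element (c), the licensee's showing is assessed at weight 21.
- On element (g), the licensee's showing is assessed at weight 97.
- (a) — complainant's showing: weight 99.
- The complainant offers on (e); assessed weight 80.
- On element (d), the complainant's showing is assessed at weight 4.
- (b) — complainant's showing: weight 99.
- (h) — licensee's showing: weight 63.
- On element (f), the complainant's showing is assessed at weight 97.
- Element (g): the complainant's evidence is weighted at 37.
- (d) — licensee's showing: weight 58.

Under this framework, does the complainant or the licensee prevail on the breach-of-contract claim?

Stage 1 (complainant, the criminal standard, weight exceeds 89): (a) 99 > 89 — meets; (b) 99 > 89 — meets.
  Stage 1 carried; the burden remains with the complainant.
Stage 2 (complainant, a more-likely-than-not showing, weight is at least 54): (c) net 83−21=62 ≥ 54 — meets.
  The complainant carries Stage 2; the licensee now bears the burden.
Stage 3 (licensee, a more-likely-than-not showing, weight is at least 54): (d) net 58−4=54 ≥ 54 — meets.
  Stage 3 carried; the burden shifts to the complainant.
Stage 4 (complainant, a substantially-more-likely showing, weight is at least 80): (e) 80 ≥ 80 — meets; (f) net 97−17=80 ≥ 80 — meets.
  Stage 4 is satisfied; the onus moves to the licensee.
Stage 5 (licensee, a more-likely-than-not showing, weight is at least 54): (g) net 97−37=60 ≥ 54 — meets; (h) net 63−6=57 ≥ 54 — meets.
  The licensee carries the last stage.
All stages carried — the licensee prevails.

licensee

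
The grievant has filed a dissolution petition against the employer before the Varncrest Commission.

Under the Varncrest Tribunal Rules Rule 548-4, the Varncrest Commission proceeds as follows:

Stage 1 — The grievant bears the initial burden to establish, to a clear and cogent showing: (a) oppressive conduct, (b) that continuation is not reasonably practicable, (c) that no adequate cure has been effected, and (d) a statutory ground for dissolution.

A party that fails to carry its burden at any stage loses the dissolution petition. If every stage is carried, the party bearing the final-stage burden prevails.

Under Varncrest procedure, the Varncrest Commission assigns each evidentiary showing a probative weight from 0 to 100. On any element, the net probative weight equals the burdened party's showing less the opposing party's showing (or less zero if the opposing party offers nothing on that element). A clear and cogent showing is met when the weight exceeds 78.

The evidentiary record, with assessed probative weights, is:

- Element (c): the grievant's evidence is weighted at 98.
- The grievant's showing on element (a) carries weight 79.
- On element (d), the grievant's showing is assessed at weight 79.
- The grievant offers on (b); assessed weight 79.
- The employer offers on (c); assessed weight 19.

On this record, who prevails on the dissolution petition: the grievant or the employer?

Stage 1 — burden on grievant; standard: a clear and cogent showing (weight exceeds 78).
    (a): 79 > 78 [met]
    (b): 79 > 78 [met]
    (c): 98 − 19 = 79 > 78 [met]
    (d): 79 > 78 [met]
  The grievant carries the last stage.
All stages carried — the grievant prevails.

grievant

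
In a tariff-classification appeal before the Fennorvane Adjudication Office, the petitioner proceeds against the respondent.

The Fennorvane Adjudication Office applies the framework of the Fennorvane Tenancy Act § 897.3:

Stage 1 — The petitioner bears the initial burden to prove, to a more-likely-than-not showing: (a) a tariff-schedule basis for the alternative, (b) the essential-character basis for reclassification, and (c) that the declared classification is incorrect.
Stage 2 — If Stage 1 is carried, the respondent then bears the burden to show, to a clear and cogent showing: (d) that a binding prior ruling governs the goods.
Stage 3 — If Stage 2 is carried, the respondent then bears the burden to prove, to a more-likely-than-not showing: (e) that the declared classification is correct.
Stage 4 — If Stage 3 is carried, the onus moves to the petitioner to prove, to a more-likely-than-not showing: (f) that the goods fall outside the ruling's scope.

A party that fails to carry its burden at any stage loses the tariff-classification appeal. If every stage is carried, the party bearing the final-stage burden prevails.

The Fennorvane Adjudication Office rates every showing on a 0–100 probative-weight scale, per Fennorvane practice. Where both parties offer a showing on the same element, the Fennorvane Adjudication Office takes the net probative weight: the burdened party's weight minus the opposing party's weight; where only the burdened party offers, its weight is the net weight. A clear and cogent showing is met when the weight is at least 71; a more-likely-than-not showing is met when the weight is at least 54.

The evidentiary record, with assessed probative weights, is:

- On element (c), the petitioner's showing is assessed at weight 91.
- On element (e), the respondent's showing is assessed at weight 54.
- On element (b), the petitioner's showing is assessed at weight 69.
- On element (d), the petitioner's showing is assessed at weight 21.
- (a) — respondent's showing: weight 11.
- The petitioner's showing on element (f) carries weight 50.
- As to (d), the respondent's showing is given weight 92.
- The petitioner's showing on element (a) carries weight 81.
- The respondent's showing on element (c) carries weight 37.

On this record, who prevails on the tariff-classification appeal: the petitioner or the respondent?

respondent

Stage 1 — burden on petitioner; standard: a more-likely-than-not showing (weight is at least 54).
    (a): 81 − 11 = 70 ≥ 54 [met]
    (b): 69 ≥ 54 [met]
    (c): 91 − 37 = 54 ≥ 54 [met]
  The petitioner carries Stage 1; the respondent now bears the burden.
Stage 2 — burden on respondent; standard: a clear and cogent showing (weight is at least 71).
    (d): 92 − 21 = 71 ≥ 71 [met]
  Stage 2 is satisfied; the respondent continues to bear the burden.
Stage 3 — burden on respondent; standard: a more-likely-than-not showing (weight is at least 54).
    (e): 54 ≥ 54 [met]
  Stage 3 is satisfied; the onus moves to the petitioner.
Stage 4 — burden on petitioner; standard: a more-likely-than-not showing (weight is at least 54).
    (f): 50 < 54 [not met]
  The petitioner does not carry Stage 4.
So the respondent prevails.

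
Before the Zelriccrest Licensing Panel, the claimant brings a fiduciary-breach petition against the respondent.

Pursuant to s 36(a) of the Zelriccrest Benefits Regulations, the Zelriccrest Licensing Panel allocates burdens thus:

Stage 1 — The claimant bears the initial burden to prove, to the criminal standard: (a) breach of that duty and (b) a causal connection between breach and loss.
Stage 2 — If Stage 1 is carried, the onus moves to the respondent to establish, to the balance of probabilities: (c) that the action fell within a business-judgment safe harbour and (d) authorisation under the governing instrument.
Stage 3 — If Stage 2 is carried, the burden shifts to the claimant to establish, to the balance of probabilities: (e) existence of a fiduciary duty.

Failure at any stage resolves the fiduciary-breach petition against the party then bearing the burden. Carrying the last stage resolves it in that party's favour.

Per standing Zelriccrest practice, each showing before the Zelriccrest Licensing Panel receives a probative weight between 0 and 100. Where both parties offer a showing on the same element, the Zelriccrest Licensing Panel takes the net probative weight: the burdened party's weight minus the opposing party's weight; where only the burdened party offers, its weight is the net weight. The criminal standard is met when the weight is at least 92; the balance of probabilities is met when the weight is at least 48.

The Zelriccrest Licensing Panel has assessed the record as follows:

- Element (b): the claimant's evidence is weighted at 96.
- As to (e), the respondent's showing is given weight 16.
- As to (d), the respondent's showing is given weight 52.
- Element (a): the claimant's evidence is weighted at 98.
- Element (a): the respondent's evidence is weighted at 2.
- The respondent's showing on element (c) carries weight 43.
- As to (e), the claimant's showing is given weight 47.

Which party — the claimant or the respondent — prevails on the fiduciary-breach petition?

Stage 1 (claimant, the criminal standard, weight is at least 92): (a) net 98−2=96 ≥ 92 — meets; (b) 96 ≥ 92 — meets.
  Stage 1 carried; the burden shifts to the respondent.
Stage 2 (respondent, the balance of probabilities, weight is at least 48): (c) 43 < 48 — fails; (d) 52 ≥ 48 — meets.
  Not every element is met, so the respondent fails to carry Stage 2.
The claimant prevails.

claimant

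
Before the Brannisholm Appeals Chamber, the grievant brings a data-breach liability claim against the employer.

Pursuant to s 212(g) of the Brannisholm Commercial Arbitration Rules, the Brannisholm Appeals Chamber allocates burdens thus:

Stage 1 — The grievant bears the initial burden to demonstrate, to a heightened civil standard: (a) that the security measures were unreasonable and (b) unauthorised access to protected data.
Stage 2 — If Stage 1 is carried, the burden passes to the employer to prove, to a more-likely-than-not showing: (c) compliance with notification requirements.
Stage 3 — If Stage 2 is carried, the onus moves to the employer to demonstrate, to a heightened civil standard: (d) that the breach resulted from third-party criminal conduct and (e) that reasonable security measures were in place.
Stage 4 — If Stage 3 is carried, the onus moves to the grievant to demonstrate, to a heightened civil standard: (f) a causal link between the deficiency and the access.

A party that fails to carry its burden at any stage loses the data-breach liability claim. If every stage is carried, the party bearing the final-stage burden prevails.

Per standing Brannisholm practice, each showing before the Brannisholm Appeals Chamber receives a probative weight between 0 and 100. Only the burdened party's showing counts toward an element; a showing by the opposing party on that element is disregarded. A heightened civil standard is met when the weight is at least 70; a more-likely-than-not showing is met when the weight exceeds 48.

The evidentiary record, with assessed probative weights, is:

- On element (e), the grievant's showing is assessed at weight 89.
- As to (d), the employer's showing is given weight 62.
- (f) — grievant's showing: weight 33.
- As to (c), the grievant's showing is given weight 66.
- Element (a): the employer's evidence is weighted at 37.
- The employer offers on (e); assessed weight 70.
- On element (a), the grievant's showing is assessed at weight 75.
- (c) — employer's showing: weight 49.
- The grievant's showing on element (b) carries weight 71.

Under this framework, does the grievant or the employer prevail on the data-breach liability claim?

Stage 1 (grievant, a heightened civil standard, weight is at least 70): (a) 75 (employer's 37 disregarded) ≥ 70 — meets; (b) 71 ≥ 70 — meets.
  Stage 1 carried; the burden shifts to the employer.
Stage 2 (employer, a more-likely-than-not showing, weight exceeds 48): (c) 49 (grievant's 66 disregarded) > 48 — meets.
  Stage 2 is satisfied; the employer continues to bear the burden.
Stage 3 (employer, a heightened civil standard, weight is at least 70): (d) 62 < 70 — fails; (e) 70 (grievant's 89 disregarded) ≥ 70 — meets.
  Stage 3 not carried; the employer fails its burden.
The analysis ends at Stage 3; the grievant prevails.

grievant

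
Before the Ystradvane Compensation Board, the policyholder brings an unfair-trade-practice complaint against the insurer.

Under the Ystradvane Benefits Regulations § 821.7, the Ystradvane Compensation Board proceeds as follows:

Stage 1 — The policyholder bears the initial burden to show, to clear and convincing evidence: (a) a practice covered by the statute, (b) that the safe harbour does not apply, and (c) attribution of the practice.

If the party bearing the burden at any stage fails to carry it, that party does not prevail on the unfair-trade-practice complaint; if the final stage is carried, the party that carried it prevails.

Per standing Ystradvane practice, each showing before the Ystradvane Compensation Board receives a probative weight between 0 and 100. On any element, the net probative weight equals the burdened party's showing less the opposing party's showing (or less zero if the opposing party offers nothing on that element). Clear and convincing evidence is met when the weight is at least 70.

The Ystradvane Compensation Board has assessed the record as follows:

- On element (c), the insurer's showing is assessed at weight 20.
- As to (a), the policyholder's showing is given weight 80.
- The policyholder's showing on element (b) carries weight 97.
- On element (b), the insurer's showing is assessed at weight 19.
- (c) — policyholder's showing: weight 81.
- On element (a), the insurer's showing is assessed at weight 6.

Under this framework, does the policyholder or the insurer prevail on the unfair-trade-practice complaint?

Stage 1 — burden on policyholder; standard: clear and convincing evidence (weight is at least 70).
    (a): 80 − 6 = 74 ≥ 70 [met]
    (b): 97 − 19 = 78 ≥ 70 [met]
    (c): 81 − 20 = 61 < 70 [not met]
  Not every element is met, so the policyholder fails to carry Stage 1.
So the insurer prevails.

insurer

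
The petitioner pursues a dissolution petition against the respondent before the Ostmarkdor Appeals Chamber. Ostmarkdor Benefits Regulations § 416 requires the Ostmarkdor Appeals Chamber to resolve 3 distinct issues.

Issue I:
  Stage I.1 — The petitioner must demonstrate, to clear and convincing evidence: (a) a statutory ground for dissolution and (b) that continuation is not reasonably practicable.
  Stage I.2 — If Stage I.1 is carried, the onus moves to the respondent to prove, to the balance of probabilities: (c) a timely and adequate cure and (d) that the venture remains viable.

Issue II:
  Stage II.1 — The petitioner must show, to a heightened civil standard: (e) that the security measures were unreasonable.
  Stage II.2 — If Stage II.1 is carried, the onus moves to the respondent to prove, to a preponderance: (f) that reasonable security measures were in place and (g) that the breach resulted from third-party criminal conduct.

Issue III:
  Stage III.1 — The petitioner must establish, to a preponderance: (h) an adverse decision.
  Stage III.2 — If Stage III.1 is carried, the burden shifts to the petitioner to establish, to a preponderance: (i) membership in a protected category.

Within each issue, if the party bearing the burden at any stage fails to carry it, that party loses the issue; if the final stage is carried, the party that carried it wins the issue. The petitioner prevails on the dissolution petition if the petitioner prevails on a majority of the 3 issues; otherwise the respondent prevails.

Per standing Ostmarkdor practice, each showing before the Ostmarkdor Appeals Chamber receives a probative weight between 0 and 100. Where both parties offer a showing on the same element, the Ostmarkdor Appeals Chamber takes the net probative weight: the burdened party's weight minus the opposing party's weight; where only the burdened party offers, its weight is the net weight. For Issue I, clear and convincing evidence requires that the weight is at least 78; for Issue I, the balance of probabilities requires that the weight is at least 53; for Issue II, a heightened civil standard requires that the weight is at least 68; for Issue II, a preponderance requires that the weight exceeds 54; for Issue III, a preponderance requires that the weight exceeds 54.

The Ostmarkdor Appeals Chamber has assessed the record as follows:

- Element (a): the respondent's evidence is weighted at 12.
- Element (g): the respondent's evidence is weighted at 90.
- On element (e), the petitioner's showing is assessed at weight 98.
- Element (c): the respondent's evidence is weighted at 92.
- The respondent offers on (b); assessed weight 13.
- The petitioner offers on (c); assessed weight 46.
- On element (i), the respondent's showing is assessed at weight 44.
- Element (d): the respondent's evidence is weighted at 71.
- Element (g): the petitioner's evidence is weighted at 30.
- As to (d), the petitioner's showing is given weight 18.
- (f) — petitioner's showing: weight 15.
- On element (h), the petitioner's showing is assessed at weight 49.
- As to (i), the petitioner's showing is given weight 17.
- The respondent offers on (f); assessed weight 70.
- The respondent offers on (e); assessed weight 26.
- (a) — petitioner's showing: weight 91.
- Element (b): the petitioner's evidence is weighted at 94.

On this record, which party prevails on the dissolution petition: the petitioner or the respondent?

— Issue I —
At Stage I.1 the petitioner must meet clear and convincing evidence (weight is at least 78): on (a) the weight is 91 less the opposing 12 gives net 79, which does reach 78, so (a) meets the standard; on (b) the weight is 94 less the opposing 13 gives net 81, which does reach 78, so (b) meets the standard.
  Stage I.1 carried; the burden shifts to the respondent.
At Stage I.2 the respondent must meet the balance of probabilities (weight is at least 53): on (c) the weight is 92 less the opposing 46 gives net 46, < 53, so (c) does not meet the standard; on (d) the weight is 71 less the opposing 18 gives net 53, ≥ 53, so (d) meets the standard.
  Not every element is met, so the respondent fails to carry Stage I.2.
So the petitioner prevails on this issue.
— Issue II —
Stage II.1 (petitioner, a heightened civil standard, weight is at least 68): (e) net 98−26=72 ≥ 68 — meets.
  Stage II.1 is satisfied; the onus moves to the respondent.
Stage II.2 (respondent, a preponderance, weight exceeds 54): (f) net 70−15=55 > 54 — meets; (g) net 90−30=60 > 54 — meets.
  Stage II.2 carried; the final stage is satisfied.
Every stage carried; the respondent prevails on this issue.
— Issue III —
At Stage III.1 the petitioner must meet a preponderance (weight exceeds 54): on (h) the weight is 49, which does not exceed 54, so (h) does not meet the standard.
  Not every element is met, so the petitioner fails to carry Stage III.1.
So the respondent prevails on this issue.
Per-issue: Issue I → petitioner; Issue II → respondent; Issue III → respondent. The petitioner must prevail on a majority of issues; overall, the respondent prevails.

respondent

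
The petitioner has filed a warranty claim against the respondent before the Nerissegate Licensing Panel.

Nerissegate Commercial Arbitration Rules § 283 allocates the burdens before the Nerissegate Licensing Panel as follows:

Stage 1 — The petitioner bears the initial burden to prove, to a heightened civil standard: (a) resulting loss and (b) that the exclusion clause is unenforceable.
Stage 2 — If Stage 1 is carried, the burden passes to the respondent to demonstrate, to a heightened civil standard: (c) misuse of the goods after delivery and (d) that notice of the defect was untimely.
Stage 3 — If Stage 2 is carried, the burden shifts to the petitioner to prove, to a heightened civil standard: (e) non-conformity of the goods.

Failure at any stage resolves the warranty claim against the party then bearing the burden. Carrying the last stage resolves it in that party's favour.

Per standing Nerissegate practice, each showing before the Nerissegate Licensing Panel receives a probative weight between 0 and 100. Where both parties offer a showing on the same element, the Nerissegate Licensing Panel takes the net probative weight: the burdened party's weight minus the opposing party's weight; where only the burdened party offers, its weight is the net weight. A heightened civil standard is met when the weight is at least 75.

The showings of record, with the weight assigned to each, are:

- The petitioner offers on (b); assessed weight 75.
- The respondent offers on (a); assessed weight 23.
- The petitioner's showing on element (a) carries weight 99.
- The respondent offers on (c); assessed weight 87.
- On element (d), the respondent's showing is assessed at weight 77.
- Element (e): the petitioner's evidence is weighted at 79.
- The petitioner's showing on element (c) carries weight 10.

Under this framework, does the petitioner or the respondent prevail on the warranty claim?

At Stage 1 the petitioner must meet a heightened civil standard (weight is at least 75): on (a) the weight is 99 less the opposing 23 gives net 76, ≥ 75, so (a) meets the standard; on (b) the weight is 75, which does reach 75, so (b) meets the standard.
  Stage 1 is satisfied; the onus moves to the respondent.
At Stage 2 the respondent must meet a heightened civil standard (weight is at least 75): on (c) the weight is 87 less the opposing 10 gives net 77, which does reach 75, so (c) meets the standard; on (d) the weight is 77, which does reach 75, so (d) meets the standard.
  Stage 2 carried; the burden shifts to the petitioner.
At Stage 3 the petitioner must meet a heightened civil standard (weight is at least 75): on (e) the weight is 79, ≥ 75, so (e) meets the standard.
  The petitioner carries the last stage.
Every stage carried; the petitioner prevails.

petitioner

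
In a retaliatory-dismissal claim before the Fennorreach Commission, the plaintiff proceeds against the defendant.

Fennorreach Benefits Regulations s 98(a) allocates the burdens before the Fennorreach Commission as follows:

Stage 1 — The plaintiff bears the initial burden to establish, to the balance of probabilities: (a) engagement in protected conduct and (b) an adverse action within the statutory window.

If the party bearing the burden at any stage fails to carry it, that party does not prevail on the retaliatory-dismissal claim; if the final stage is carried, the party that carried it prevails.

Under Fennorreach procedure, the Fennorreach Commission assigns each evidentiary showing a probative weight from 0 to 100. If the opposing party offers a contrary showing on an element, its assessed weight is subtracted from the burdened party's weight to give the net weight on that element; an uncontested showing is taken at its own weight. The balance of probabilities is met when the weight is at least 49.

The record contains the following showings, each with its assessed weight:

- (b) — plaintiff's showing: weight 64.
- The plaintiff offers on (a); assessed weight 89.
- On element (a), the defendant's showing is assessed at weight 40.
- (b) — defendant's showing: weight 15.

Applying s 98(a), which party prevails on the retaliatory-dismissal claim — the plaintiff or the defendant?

Stage 1 — burden on plaintiff; standard: the balance of probabilities (weight is at least 49).
    (a): 89 − 40 = 49 ≥ 49 [met]
    (b): 64 − 15 = 49 ≥ 49 [met]
  The plaintiff carries the last stage.
With every stage satisfied, the plaintiff prevails.

plaintiff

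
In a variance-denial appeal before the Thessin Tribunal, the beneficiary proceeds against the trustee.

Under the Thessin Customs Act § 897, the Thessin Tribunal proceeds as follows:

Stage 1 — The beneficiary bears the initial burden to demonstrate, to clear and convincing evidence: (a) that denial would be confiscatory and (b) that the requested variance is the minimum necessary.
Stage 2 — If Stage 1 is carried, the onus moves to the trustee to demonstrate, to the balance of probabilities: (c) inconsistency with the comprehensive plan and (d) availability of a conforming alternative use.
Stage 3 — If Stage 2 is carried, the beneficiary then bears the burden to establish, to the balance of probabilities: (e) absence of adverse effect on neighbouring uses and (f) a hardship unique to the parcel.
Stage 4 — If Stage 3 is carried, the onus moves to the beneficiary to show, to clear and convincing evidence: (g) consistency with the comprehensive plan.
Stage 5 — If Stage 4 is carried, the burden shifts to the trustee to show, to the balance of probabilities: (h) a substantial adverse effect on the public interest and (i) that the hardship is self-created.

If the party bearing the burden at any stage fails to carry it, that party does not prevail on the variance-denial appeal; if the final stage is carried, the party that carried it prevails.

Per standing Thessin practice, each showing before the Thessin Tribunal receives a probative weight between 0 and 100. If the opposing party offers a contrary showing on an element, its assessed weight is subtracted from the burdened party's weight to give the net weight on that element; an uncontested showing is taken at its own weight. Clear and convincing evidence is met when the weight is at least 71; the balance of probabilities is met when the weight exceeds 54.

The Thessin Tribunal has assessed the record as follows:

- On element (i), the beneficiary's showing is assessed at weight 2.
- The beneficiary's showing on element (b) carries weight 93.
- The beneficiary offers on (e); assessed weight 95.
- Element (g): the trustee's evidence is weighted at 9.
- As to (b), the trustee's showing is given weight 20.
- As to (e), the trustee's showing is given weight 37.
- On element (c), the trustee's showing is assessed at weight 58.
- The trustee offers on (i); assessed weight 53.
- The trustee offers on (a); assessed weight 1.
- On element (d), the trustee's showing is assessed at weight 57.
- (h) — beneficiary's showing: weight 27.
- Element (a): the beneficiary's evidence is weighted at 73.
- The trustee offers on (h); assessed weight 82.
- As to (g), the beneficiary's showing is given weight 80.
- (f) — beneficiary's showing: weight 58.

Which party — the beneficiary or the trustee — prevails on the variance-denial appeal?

Stage 1 — burden on beneficiary; standard: clear and convincing evidence (weight is at least 71).
    (a): 73 − 1 = 72 ≥ 71 [met]
    (b): 93 − 20 = 73 ≥ 71 [met]
  All elements met. The burden passes to the trustee.
Stage 2 — burden on trustee; standard: the balance of probabilities (weight exceeds 54).
    (c): 58 > 54 [met]
    (d): 57 > 54 [met]
  All elements met. The burden passes to the beneficiary.
Stage 3 — burden on beneficiary; standard: the balance of probabilities (weight exceeds 54).
    (e): 95 − 37 = 58 > 54 [met]
    (f): 58 > 54 [met]
  All elements met. The beneficiary retains the burden for Stage 4.
Stage 4 — burden on beneficiary; standard: clear and convincing evidence (weight is at least 71).
    (g): 80 − 9 = 71 ≥ 71 [met]
  The beneficiary carries Stage 4; the trustee now bears the burden.
Stage 5 — burden on trustee; standard: the balance of probabilities (weight exceeds 54).
    (h): 82 − 27 = 55 > 54 [met]
    (i): 53 − 2 = 51 ≤ 54 [not met]
  Stage 5 not carried; the trustee fails its burden.
The beneficiary prevails.

beneficiary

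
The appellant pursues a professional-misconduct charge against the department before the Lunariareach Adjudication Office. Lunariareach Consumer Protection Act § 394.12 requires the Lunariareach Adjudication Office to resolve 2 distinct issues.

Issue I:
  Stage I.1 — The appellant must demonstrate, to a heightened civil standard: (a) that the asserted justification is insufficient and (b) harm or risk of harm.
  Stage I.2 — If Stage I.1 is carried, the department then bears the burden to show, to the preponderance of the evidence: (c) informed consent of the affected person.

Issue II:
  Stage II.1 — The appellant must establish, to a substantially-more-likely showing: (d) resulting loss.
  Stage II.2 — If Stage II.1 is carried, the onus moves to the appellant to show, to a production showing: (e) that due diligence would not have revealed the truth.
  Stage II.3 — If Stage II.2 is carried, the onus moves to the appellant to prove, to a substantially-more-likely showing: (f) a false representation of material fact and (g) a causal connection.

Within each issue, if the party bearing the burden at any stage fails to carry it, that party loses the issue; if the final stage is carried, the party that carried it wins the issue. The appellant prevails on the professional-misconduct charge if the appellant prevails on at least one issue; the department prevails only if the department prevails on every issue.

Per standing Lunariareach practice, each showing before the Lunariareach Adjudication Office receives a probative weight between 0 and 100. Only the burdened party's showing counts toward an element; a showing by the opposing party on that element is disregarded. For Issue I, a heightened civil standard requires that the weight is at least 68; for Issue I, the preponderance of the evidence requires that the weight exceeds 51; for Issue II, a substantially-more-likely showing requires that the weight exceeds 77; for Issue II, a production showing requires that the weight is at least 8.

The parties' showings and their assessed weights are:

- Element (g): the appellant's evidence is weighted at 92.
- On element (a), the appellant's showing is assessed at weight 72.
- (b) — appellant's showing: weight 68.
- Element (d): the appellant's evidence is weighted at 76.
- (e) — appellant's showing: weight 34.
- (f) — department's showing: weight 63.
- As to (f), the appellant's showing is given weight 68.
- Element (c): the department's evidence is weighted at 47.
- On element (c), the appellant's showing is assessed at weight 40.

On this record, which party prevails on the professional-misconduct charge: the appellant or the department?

appellant

— Issue I —
Stage I.1 — burden on appellant; standard: a heightened civil standard (weight is at least 68).
    (a): 72 ≥ 68 [met]
    (b): 68 ≥ 68 [met]
  Stage I.1 carried; the burden shifts to the department.
Stage I.2 — burden on department; standard: the preponderance of the evidence (weight exceeds 51).
    (c): 47 (appellant's 40 disregarded) ≤ 51 [not met]
  Stage I.2 not carried; the department fails its burden.
So the appellant prevails on this issue.
— Issue II —
At Stage II.1 the appellant must meet a substantially-more-likely showing (weight exceeds 77): on (d) the weight is 76, which does not exceed 77, so (d) does not meet the standard.
  Not every element is met, so the appellant fails to carry Stage II.1.
So the department prevails on this issue.
Per-issue: Issue I → appellant; Issue II → department. The appellant must prevail on at least one issue; overall, the appellant prevails.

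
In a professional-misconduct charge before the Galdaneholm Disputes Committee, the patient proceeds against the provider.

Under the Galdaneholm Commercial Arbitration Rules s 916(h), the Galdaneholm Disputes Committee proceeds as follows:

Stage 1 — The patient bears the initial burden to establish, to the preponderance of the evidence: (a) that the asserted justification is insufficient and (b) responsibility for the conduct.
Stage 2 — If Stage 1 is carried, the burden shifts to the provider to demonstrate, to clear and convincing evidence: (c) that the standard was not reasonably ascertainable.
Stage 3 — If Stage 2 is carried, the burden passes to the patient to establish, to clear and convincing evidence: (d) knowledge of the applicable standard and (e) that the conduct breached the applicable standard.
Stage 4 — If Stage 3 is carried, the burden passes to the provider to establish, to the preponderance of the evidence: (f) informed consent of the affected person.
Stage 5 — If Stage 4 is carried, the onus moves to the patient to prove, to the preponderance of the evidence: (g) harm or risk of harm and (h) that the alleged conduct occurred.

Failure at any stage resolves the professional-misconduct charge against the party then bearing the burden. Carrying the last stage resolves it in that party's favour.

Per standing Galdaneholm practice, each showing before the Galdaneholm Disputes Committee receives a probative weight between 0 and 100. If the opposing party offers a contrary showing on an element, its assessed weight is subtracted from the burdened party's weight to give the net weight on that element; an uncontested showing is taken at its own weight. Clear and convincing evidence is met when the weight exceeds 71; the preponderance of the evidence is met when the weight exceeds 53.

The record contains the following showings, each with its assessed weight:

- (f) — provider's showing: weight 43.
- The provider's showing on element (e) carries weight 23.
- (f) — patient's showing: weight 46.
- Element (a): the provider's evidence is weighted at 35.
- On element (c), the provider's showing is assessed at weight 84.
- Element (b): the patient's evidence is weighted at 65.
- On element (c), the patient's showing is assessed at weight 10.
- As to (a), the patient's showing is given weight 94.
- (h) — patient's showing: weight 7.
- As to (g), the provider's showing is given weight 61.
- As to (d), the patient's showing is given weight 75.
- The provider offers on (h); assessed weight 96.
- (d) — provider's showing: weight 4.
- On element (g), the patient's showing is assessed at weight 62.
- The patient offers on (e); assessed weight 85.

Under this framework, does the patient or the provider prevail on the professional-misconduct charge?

provider

Stage 1 (patient, the preponderance of the evidence, weight exceeds 53): (a) net 94−35=59 > 53 — meets; (b) 65 > 53 — meets.
  Stage 1 carried; the burden shifts to the provider.
Stage 2 (provider, clear and convincing evidence, weight exceeds 71): (c) net 84−10=74 > 71 — meets.
  Stage 2 is satisfied; the onus moves to the patient.
Stage 3 (patient, clear and convincing evidence, weight exceeds 71): (d) net 75−4=71 ≤ 71 — fails; (e) net 85−23=62 ≤ 71 — fails.
  Stage 3 not carried; the patient fails its burden.
The analysis ends at Stage 3; the provider prevails.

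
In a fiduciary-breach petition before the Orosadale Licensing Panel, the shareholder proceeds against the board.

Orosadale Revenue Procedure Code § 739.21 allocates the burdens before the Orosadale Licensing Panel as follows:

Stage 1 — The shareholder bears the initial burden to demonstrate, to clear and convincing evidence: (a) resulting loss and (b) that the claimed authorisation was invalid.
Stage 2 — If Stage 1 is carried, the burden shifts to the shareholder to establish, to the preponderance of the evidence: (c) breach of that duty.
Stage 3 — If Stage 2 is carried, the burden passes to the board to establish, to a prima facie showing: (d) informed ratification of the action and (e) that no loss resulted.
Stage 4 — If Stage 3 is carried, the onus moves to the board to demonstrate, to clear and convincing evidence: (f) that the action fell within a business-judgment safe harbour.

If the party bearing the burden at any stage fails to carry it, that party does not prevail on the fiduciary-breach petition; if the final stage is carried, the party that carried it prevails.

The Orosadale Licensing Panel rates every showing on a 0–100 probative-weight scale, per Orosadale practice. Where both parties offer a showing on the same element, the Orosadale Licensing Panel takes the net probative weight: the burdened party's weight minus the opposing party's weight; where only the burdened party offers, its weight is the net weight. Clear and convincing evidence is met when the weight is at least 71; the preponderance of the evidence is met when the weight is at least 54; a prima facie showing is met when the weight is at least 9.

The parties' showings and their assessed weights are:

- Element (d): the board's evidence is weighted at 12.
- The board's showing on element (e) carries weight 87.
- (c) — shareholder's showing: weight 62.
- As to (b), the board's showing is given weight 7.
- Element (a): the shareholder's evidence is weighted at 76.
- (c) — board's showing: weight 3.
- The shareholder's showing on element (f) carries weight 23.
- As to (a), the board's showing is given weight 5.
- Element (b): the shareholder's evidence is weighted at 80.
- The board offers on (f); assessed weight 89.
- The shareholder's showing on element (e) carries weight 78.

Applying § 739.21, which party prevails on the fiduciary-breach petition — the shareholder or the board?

shareholder

At Stage 1 the shareholder must meet clear and convincing evidence (weight is at least 71): on (a) the weight is 76 less the opposing 5 gives net 71, ≥ 71, so (a) meets the standard; on (b) the weight is 80 less the opposing 7 gives net 73, ≥ 71, so (b) meets the standard.
  Stage 1 is satisfied; the shareholder continues to bear the burden.
At Stage 2 the shareholder must meet the preponderance of the evidence (weight is at least 54): on (c) the weight is 62 less the opposing 3 gives net 59, which does reach 54, so (c) meets the standard.
  Stage 2 is satisfied; the onus moves to the board.
At Stage 3 the board must meet a prima facie showing (weight is at least 9): on (d) the weight is 12, ≥ 9, so (d) meets the standard; on (e) the weight is 87 less the opposing 78 gives net 9, ≥ 9, so (e) meets the standard.
  All elements met. The board retains the burden for Stage 4.
At Stage 4 the board must meet clear and convincing evidence (weight is at least 71): on (f) the weight is 89 less the opposing 23 gives net 66, which does not reach 71, so (f) does not meet the standard.
  The board does not carry Stage 4.
The shareholder prevails.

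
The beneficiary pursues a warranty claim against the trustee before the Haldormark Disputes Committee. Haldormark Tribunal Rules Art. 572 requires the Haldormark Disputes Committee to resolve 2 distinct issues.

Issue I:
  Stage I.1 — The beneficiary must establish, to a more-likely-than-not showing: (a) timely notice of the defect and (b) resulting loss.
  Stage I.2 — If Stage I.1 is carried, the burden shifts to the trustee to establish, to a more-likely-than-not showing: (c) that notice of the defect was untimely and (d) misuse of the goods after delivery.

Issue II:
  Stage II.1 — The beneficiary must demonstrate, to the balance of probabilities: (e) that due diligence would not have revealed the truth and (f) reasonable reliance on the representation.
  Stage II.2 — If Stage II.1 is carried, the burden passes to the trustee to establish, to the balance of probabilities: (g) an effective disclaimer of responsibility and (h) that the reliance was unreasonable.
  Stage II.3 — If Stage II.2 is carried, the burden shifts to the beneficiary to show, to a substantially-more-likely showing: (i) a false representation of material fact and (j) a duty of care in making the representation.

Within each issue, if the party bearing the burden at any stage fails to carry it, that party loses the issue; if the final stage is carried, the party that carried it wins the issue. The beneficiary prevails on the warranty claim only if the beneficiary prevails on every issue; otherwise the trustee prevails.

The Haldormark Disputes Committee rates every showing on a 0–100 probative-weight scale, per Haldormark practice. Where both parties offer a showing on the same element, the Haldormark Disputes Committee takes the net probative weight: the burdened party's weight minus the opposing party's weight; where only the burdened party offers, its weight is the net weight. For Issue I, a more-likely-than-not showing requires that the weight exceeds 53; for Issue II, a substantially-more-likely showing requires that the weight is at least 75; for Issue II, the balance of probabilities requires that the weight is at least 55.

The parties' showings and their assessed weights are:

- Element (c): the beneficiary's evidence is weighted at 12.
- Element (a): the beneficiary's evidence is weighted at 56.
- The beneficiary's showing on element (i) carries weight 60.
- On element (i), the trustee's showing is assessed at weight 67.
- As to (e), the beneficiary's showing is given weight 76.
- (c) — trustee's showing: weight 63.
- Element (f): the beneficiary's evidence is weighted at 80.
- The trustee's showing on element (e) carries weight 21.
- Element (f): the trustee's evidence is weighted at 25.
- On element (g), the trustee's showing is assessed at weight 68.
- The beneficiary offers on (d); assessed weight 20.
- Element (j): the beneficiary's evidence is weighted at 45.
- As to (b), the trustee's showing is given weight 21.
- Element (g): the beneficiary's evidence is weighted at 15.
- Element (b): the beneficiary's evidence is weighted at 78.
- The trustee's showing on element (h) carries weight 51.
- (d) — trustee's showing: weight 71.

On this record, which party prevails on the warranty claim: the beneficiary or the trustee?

beneficiary

— Issue I —
Stage I.1 — burden on beneficiary; standard: a more-likely-than-not showing (weight exceeds 53).
    (a): 56 > 53 [met]
    (b): 78 − 21 = 57 > 53 [met]
  Stage I.1 is satisfied; the onus moves to the trustee.
Stage I.2 — burden on trustee; standard: a more-likely-than-not showing (weight exceeds 53).
    (c): 63 − 12 = 51 ≤ 53 [not met]
    (d): 71 − 20 = 51 ≤ 53 [not met]
  Stage I.2 not carried; the trustee fails its burden.
So the beneficiary prevails on this issue.
— Issue II —
Stage II.1 (beneficiary, the balance of probabilities, weight is at least 55): (e) net 76−21=55 ≥ 55 — meets; (f) net 80−25=55 ≥ 55 — meets.
  Stage II.1 carried; the burden shifts to the trustee.
Stage II.2 (trustee, the balance of probabilities, weight is at least 55): (g) net 68−15=53 < 55 — fails; (h) 51 < 55 — fails.
  Not every element is met, so the trustee fails to carry Stage II.2.
The analysis ends at Stage II.2; the beneficiary prevails on this issue.
Per-issue: Issue I → beneficiary; Issue II → beneficiary. The beneficiary must prevail on every issue; overall, the beneficiary prevails.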